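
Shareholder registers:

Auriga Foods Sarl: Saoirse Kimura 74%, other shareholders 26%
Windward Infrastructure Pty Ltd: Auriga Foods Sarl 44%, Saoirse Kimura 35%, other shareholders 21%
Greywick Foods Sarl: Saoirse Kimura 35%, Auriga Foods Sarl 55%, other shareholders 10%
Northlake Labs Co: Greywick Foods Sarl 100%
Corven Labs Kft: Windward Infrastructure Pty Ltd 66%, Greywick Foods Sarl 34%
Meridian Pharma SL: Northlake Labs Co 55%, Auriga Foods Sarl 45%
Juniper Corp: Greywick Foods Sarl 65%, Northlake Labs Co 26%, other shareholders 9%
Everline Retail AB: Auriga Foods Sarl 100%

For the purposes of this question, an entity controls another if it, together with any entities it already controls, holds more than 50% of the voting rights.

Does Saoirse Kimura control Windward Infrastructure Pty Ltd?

Saoirse holds 74% of Auriga, so Saoirse controls Auriga.
Auriga and Saoirse together hold 44% + 35% = 79% of Windward, so Saoirse controls Windward.

Yes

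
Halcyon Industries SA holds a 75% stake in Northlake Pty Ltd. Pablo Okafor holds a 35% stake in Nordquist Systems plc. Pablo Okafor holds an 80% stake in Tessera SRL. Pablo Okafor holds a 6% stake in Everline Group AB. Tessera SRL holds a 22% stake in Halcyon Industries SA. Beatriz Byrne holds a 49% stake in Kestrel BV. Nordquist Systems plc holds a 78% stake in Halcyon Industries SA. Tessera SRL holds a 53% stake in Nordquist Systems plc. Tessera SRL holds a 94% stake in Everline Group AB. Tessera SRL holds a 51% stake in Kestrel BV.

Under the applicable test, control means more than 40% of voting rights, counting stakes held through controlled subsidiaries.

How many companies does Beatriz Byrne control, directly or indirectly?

1

Beatriz holds 49% of Kestrel, so Beatriz controls Kestrel.
No other company's threshold is met.
Beatriz controls 1 company.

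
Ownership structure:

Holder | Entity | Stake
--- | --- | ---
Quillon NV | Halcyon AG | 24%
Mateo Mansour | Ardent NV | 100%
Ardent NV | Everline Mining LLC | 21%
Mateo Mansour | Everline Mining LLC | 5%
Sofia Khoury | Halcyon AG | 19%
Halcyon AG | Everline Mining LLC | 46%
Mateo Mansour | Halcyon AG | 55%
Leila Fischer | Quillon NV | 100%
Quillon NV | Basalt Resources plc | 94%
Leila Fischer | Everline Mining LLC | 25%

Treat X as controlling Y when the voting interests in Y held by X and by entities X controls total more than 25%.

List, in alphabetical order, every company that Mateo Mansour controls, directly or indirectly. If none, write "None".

Mateo holds 55% of Halcyon, so Mateo controls Halcyon.
Mateo holds 100% of Ardent, so Mateo controls Ardent.
Mateo and Halcyon and Ardent together hold 5% + 46% + 21% = 72% of Everline, so Mateo controls Everline.
No other company's threshold is met.

Ardent NV, Everline Mining LLC, Halcyon AG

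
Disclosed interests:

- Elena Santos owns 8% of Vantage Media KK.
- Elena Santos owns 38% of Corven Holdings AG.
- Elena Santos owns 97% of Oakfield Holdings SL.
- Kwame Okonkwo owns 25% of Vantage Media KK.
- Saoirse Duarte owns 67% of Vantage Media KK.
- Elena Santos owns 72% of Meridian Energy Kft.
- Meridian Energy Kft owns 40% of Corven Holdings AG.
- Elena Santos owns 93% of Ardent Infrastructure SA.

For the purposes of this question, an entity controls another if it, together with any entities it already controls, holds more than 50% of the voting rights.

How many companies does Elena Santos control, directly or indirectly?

Elena holds 72% of Meridian, so Elena controls Meridian.
Elena holds 93% of Ardent, so Elena controls Ardent.
Elena and Meridian together hold 38% + 40% = 78% of Corven, so Elena controls Corven.
Elena holds 97% of Oakfield, so Elena controls Oakfield.
No other company's threshold is met.
Elena controls 4 companies.

4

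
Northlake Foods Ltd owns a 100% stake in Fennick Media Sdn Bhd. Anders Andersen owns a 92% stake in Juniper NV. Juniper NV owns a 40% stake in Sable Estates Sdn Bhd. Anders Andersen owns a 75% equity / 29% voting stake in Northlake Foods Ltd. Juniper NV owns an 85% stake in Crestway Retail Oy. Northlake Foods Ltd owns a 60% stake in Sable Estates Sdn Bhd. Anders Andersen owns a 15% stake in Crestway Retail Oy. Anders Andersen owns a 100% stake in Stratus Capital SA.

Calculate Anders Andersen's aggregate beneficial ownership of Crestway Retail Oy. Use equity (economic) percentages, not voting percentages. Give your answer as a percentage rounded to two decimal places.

93.20%

Anders reaches Crestway along 2 paths.
Direct stake: 15% = 15%.
Via Juniper: 92% × 85% = 78.2%.
Total: 15% + 78.2% = 93.2%.
Rounded: 93.20%.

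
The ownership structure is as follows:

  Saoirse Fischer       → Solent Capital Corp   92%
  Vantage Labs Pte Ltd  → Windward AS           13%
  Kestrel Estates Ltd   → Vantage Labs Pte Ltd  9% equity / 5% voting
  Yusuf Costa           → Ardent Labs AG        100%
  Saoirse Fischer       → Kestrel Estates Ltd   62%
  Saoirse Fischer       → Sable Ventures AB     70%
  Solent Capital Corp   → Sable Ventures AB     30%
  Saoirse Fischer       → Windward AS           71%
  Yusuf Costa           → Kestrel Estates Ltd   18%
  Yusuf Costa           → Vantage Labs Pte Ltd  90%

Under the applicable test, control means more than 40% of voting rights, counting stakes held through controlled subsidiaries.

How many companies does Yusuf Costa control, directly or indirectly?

2

Yusuf holds 100% of Ardent, so Yusuf controls Ardent.
Yusuf holds 90% of Vantage, so Yusuf controls Vantage.
No other company's threshold is met.
Yusuf controls 2 companies.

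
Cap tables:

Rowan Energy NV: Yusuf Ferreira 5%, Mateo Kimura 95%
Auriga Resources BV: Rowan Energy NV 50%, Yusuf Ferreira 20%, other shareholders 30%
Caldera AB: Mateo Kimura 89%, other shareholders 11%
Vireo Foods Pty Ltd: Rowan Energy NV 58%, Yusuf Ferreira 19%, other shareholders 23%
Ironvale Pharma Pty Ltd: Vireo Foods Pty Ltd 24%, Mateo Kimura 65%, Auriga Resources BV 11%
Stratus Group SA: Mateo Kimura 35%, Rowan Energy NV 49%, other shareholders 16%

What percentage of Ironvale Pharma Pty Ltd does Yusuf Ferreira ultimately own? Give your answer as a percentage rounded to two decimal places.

Yusuf reaches Ironvale along 4 paths.
Via Rowan → Vireo: 5% × 58% × 24% = 0.696%.
Via Vireo: 19% × 24% = 4.56%.
Via Rowan → Auriga: 5% × 50% × 11% = 0.275%.
Via Auriga: 20% × 11% = 2.2%.
Total: 0.696% + 4.56% + 0.275% + 2.2% = 7.731%.
Rounded: 7.73%.

7.73%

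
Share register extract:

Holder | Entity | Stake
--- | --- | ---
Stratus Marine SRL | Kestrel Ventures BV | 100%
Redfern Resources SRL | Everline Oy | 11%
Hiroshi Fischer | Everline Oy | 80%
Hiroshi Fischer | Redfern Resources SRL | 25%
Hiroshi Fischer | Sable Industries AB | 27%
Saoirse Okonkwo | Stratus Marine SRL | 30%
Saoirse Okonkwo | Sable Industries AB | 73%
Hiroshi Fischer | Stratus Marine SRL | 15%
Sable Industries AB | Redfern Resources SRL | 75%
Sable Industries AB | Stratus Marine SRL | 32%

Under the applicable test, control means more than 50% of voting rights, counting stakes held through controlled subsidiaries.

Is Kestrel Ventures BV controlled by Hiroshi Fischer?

Hiroshi holds 80% of Everline, so Hiroshi controls Everline.
Neither Hiroshi nor any entity Hiroshi controls holds any voting interest in Kestrel.
So Hiroshi does not control Kestrel.

No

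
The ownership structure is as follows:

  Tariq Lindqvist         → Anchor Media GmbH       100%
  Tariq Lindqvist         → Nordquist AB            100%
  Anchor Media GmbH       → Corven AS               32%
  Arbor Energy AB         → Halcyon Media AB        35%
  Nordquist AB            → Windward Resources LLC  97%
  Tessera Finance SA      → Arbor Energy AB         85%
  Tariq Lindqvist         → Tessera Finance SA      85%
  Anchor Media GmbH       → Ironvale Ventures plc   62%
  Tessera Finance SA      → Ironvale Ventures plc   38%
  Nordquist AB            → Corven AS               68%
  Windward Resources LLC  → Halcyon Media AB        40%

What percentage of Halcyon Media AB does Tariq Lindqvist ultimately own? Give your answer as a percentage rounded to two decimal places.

Tariq reaches Halcyon along 2 paths.
Via Tessera → Arbor: 85% × 85% × 35% = 25.2875%.
Via Nordquist → Windward: 100% × 97% × 40% = 38.8%.
Total: 25.2875% + 38.8% = 64.0875%.
Rounded: 64.09%.

64.09%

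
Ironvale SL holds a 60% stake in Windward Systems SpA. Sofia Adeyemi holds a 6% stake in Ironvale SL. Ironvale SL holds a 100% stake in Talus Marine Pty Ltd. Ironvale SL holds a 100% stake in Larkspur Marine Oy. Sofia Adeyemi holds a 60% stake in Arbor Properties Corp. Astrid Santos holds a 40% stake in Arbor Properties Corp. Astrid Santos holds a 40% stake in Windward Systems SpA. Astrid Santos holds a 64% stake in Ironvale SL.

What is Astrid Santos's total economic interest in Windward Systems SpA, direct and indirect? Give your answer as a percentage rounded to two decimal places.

78.40%

Astrid reaches Windward along 2 paths.
Via Ironvale: 64% × 60% = 38.4%.
Direct stake: 40% = 40%.
Total: 38.4% + 40% = 78.4%.
Rounded: 78.40%.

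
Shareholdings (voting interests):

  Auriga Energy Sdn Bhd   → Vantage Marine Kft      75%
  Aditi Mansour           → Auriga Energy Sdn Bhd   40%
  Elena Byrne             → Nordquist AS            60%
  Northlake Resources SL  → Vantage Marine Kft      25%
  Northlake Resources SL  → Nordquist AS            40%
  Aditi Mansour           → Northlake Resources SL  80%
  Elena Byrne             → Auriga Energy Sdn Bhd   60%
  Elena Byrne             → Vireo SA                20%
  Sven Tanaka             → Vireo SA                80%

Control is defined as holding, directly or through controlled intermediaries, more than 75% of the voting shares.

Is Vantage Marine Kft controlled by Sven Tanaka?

No

Sven holds 80% of Vireo, so Sven controls Vireo.
Neither Sven nor any entity Sven controls holds any voting interest in Vantage.
So Sven does not control Vantage.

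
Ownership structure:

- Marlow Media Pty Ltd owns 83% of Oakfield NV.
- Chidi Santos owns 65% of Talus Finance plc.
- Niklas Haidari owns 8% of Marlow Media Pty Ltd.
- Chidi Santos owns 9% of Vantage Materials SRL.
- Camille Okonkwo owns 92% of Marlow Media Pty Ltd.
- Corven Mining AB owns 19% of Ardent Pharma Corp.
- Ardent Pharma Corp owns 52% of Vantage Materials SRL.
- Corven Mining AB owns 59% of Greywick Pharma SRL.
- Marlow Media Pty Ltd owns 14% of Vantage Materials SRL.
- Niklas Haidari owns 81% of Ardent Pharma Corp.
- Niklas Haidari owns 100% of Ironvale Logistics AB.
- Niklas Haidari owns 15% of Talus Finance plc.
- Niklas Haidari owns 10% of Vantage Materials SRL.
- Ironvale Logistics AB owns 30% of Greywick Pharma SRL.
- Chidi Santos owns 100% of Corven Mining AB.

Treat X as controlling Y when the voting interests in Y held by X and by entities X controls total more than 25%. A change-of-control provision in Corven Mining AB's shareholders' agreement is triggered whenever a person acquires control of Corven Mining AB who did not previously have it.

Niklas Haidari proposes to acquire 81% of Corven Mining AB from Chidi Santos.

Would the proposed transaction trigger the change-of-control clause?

Yes

The purchase adds only to Niklas's holdings (Chidi's stake shrinks), so Niklas is the only person who could newly come to control Corven.
Niklas holds 100% of Ironvale, so Niklas controls Ironvale.
Ironvale holds 30% of Greywick, so Niklas controls Greywick.
Niklas holds 81% of Ardent, so Niklas controls Ardent.
Niklas and Ardent together hold 10% + 52% = 62% of Vantage, so Niklas controls Vantage.
Neither Niklas nor any entity Niklas controls holds any voting interest in Corven.
So before the transaction, Niklas does not control Corven.
After the purchase, Niklas holds 81% of Corven directly, and Chidi's stake falls to 19%.
Niklas holds 81% of Corven, so Niklas controls Corven.
Niklas did not control Corven before and does after, so the clause is triggered.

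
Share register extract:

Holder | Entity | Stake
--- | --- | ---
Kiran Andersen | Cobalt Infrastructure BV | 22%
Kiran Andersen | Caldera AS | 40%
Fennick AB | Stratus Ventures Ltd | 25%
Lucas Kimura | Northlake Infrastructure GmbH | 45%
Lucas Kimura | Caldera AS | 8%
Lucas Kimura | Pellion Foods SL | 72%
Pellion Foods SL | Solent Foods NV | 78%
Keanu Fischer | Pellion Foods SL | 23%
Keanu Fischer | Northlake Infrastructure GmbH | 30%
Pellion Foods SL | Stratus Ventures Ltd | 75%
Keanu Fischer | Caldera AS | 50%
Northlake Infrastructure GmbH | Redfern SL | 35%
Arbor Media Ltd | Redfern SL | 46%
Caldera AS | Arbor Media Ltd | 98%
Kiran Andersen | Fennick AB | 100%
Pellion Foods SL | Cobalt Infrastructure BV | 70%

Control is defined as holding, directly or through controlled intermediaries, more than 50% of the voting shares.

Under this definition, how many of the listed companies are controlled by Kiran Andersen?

1

Kiran holds 100% of Fennick, so Kiran controls Fennick.
No other company's threshold is met.
Kiran controls 1 company.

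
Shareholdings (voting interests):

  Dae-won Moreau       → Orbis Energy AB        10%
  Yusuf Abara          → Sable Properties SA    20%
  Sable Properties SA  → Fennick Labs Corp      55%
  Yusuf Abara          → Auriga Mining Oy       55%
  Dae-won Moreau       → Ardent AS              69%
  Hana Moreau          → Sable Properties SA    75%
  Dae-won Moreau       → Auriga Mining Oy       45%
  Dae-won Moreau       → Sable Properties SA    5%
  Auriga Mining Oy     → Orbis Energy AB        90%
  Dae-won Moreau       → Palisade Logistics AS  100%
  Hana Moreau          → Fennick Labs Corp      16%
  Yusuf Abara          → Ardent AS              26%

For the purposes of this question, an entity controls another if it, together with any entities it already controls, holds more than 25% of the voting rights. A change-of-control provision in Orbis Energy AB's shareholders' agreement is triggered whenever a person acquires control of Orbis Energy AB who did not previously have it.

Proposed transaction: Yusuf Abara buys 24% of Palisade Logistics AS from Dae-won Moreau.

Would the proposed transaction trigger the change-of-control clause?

No

The purchase adds only to Yusuf's holdings (Dae-won's stake shrinks), so Yusuf is the only person who could newly come to control Orbis.
Yusuf holds 55% of Auriga, so Yusuf controls Auriga.
Auriga holds 90% of Orbis, so Yusuf controls Orbis.
So Yusuf already controls Orbis before the transaction.
After the purchase, Yusuf holds 24% of Palisade directly, and Dae-won's stake falls to 76%.
Yusuf controlled Orbis already, so this is not a new person acquiring control; every other person's position is unchanged or reduced.
No new person acquires control, so the clause is not triggered.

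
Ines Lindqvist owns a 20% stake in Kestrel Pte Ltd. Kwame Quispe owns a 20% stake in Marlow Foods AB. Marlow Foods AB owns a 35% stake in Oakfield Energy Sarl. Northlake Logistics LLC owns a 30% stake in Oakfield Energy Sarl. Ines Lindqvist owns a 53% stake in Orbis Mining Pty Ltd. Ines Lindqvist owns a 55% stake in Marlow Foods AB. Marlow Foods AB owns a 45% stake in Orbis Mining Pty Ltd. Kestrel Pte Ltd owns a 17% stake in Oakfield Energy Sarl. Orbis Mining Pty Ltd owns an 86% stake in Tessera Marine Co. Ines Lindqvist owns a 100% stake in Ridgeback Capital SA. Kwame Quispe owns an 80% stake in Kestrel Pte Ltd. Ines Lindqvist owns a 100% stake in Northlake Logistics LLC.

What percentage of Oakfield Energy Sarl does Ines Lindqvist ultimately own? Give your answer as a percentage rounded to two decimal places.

Ines reaches Oakfield along 3 paths.
Via Northlake: 100% × 30% = 30%.
Via Marlow: 55% × 35% = 19.25%.
Via Kestrel: 20% × 17% = 3.4%.
Total: 30% + 19.25% + 3.4% = 52.65%.

52.65%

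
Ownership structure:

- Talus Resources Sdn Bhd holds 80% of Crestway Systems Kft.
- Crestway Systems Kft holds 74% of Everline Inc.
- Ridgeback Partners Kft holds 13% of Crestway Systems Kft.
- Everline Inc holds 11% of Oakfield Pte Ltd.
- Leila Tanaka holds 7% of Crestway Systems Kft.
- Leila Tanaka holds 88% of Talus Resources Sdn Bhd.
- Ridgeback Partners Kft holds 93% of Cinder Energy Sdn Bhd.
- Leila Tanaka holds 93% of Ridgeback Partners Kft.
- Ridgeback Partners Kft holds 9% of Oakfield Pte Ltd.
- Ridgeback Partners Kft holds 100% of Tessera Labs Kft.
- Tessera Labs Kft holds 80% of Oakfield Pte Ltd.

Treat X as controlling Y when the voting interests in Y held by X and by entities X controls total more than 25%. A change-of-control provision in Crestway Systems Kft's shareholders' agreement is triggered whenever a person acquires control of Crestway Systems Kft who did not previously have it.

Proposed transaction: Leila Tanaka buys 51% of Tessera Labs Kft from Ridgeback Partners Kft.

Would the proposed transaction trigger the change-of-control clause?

The purchase adds only to Leila's holdings (Ridgeback's stake shrinks), so Leila is the only person who could newly come to control Crestway.
Leila holds 88% of Talus, so Leila controls Talus.
Leila holds 93% of Ridgeback, so Leila controls Ridgeback.
Ridgeback and Talus and Leila together hold 13% + 80% + 7% = 100% of Crestway, so Leila controls Crestway.
So Leila already controls Crestway before the transaction.
After the purchase, Leila holds 51% of Tessera directly, and Ridgeback's stake falls to 49%.
Leila controlled Crestway already, so this is not a new person acquiring control; every other person's position is unchanged or reduced.
No new person acquires control, so the clause is not triggered.

No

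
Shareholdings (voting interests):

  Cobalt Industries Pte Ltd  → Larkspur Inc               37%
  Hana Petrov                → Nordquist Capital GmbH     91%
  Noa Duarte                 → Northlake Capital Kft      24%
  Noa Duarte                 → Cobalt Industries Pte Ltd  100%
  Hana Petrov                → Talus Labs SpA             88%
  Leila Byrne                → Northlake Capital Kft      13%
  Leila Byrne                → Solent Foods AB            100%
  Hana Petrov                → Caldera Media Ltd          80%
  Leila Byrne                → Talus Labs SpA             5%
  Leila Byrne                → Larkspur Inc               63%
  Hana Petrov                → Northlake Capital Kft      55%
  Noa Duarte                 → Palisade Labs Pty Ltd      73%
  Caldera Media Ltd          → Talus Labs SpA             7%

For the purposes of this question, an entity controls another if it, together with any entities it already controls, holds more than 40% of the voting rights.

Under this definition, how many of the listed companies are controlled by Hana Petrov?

Hana holds 80% of Caldera, so Hana controls Caldera.
Hana holds 55% of Northlake, so Hana controls Northlake.
Hana holds 91% of Nordquist, so Hana controls Nordquist.
Caldera and Hana together hold 7% + 88% = 95% of Talus, so Hana controls Talus.
No other company's threshold is met.
Hana controls 4 companies.

4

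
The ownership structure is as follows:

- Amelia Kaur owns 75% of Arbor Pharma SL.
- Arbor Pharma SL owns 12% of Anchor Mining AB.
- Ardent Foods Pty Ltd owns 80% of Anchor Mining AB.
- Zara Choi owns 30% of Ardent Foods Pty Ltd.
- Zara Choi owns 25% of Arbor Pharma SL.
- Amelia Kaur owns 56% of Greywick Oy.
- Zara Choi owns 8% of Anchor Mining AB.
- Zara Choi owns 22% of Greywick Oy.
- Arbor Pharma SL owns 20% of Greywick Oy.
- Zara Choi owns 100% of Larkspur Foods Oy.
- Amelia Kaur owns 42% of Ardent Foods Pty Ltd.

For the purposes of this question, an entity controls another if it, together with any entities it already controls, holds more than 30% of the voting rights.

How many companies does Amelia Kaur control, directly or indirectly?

Amelia holds 42% of Ardent, so Amelia controls Ardent.
Amelia holds 75% of Arbor, so Amelia controls Arbor.
Arbor and Amelia together hold 20% + 56% = 76% of Greywick, so Amelia controls Greywick.
Ardent and Arbor together hold 80% + 12% = 92% of Anchor, so Amelia controls Anchor.
No other company's threshold is met.
Amelia controls 4 companies.

4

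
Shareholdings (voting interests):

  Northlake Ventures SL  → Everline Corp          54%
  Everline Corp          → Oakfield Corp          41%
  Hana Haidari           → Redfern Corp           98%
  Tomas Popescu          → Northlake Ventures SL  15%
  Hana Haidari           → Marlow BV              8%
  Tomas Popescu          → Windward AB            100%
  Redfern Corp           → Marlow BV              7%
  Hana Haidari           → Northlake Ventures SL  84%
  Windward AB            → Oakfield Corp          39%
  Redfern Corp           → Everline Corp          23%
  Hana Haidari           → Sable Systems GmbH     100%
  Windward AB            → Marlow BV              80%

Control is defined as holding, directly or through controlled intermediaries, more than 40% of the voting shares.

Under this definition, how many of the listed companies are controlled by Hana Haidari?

Hana holds 84% of Northlake, so Hana controls Northlake.
Hana holds 100% of Sable, so Hana controls Sable.
Hana holds 98% of Redfern, so Hana controls Redfern.
Redfern and Northlake together hold 23% + 54% = 77% of Everline, so Hana controls Everline.
Everline holds 41% of Oakfield, so Hana controls Oakfield.
No other company's threshold is met.
Hana controls 5 companies.

5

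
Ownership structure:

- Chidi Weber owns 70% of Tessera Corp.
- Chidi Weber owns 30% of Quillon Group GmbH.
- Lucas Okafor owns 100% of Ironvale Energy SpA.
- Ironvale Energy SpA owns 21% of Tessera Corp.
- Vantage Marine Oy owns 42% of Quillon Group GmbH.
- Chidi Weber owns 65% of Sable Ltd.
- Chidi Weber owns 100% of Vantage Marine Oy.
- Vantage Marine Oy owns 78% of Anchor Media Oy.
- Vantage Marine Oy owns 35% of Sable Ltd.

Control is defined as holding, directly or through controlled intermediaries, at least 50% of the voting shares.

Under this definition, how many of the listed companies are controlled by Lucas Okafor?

1

Lucas holds 100% of Ironvale, so Lucas controls Ironvale.
No other company's threshold is met.
Lucas controls 1 company.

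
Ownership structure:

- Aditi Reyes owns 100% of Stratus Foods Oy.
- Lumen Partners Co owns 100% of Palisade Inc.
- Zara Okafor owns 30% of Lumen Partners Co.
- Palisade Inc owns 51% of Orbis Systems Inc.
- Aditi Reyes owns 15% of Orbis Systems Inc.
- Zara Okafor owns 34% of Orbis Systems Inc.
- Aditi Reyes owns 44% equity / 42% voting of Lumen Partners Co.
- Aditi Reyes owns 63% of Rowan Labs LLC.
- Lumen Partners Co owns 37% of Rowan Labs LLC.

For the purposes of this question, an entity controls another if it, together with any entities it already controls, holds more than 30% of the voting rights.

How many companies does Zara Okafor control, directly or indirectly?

1

Zara holds 34% of Orbis, so Zara controls Orbis.
No other company's threshold is met.
Zara controls 1 company.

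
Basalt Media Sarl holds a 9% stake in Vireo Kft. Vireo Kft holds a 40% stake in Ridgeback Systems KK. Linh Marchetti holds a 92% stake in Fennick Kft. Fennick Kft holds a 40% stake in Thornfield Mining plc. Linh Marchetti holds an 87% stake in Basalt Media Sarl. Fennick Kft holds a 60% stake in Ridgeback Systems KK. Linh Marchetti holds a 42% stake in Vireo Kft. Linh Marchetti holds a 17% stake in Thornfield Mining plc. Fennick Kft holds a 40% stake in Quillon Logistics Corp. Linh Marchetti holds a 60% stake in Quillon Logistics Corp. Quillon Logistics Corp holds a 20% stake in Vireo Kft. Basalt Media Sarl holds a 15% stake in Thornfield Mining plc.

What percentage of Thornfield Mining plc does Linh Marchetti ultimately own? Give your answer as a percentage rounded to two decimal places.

Linh reaches Thornfield along 3 paths.
Via Basalt: 87% × 15% = 13.05%.
Direct stake: 17% = 17%.
Via Fennick: 92% × 40% = 36.8%.
Total: 13.05% + 17% + 36.8% = 66.85%.

66.85%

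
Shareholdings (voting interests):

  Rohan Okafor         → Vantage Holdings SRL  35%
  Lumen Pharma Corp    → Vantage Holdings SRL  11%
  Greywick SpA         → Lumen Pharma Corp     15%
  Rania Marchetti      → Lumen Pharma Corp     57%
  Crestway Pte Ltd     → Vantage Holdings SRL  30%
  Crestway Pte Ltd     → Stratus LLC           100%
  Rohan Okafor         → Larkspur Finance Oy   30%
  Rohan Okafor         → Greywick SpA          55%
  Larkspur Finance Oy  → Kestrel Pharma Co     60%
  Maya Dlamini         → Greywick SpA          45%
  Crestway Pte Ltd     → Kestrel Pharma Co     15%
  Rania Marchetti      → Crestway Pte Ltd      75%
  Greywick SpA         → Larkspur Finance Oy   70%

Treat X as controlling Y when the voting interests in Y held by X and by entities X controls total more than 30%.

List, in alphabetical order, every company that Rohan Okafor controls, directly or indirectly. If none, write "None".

Greywick SpA, Kestrel Pharma Co, Larkspur Finance Oy, Vantage Holdings SRL

Rohan holds 55% of Greywick, so Rohan controls Greywick.
Greywick and Rohan together hold 70% + 30% = 100% of Larkspur, so Rohan controls Larkspur.
Rohan holds 35% of Vantage, so Rohan controls Vantage.
Larkspur holds 60% of Kestrel, so Rohan controls Kestrel.
No other company's threshold is met.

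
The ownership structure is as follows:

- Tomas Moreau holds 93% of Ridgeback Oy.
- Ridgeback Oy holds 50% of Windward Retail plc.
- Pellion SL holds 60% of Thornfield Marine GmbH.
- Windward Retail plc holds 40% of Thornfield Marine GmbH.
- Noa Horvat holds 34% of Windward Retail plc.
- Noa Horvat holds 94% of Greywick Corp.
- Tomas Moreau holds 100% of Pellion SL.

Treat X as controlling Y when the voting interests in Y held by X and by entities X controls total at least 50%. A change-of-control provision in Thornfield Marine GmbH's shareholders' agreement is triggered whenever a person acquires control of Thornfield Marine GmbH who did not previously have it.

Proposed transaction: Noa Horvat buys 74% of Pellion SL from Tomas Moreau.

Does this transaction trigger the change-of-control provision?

The purchase adds only to Noa's holdings (Tomas's stake shrinks), so Noa is the only person who could newly come to control Thornfield.
Noa holds 94% of Greywick, so Noa controls Greywick.
Neither Noa nor any entity Noa controls holds any voting interest in Thornfield.
So before the transaction, Noa does not control Thornfield.
After the purchase, Noa holds 74% of Pellion directly, and Tomas's stake falls to 26%.
Noa holds 74% of Pellion, so Noa controls Pellion.
Pellion holds 60% of Thornfield, so Noa controls Thornfield.
Noa did not control Thornfield before and does after, so the clause is triggered.

Yes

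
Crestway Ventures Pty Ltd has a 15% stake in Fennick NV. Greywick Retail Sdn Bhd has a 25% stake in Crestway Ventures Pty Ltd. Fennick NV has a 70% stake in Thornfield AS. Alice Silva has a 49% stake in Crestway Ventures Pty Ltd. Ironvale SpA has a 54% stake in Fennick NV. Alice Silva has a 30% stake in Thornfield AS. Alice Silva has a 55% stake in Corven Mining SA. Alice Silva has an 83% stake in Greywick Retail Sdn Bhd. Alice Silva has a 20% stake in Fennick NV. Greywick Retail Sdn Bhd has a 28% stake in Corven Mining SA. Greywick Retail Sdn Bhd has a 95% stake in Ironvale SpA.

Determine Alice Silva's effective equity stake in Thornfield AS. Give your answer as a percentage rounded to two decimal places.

81.13%

Alice reaches Thornfield along 5 paths.
Via Crestway → Fennick: 49% × 15% × 70% = 5.145%.
Via Greywick → Crestway → Fennick: 83% × 25% × 15% × 70% = 2.17875%.
Via Fennick: 20% × 70% = 14%.
Via Greywick → Ironvale → Fennick: 83% × 95% × 54% × 70% = 29.8053%.
Direct stake: 30% = 30%.
Total: 5.145% + 2.17875% + 14% + 29.8053% + 30% = 81.12905%.
Rounded: 81.13%.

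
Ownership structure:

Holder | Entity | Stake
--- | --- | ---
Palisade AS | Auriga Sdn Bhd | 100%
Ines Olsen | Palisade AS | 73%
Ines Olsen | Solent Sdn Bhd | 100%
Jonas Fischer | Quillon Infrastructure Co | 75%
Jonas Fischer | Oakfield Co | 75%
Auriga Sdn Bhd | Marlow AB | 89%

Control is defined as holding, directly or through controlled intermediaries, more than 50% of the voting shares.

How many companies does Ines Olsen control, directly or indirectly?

4

Ines holds 73% of Palisade, so Ines controls Palisade.
Ines holds 100% of Solent, so Ines controls Solent.
Palisade holds 100% of Auriga, so Ines controls Auriga.
Auriga holds 89% of Marlow, so Ines controls Marlow.
No other company's threshold is met.
Ines controls 4 companies.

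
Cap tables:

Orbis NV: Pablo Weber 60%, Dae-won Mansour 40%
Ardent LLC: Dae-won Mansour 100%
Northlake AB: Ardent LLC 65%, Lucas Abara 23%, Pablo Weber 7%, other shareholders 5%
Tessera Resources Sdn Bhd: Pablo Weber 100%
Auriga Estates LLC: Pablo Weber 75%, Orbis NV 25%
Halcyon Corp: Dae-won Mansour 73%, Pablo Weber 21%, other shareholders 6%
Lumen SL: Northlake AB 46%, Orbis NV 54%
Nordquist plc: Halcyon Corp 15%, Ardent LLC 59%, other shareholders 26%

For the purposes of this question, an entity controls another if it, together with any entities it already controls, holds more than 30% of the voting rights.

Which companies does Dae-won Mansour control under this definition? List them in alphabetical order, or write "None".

Ardent LLC, Halcyon Corp, Lumen SL, Nordquist plc, Northlake AB, Orbis NV

Dae-won holds 40% of Orbis, so Dae-won controls Orbis.
Dae-won holds 100% of Ardent, so Dae-won controls Ardent.
Ardent holds 65% of Northlake, so Dae-won controls Northlake.
Dae-won holds 73% of Halcyon, so Dae-won controls Halcyon.
Northlake and Orbis together hold 46% + 54% = 100% of Lumen, so Dae-won controls Lumen.
Halcyon and Ardent together hold 15% + 59% = 74% of Nordquist, so Dae-won controls Nordquist.
No other company's threshold is met.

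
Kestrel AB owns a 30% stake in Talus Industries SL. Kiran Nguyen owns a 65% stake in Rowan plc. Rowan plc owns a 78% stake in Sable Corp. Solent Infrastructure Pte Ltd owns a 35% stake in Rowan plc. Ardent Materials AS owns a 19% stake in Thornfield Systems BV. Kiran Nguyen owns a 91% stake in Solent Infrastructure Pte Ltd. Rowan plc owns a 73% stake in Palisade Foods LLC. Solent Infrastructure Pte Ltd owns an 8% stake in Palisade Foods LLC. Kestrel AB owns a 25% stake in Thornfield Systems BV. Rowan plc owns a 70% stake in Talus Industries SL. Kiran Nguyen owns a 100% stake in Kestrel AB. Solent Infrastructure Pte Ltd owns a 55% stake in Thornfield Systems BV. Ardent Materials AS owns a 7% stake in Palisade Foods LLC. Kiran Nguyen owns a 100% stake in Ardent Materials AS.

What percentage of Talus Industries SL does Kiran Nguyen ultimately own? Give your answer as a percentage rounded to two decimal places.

97.80%

Kiran reaches Talus along 3 paths.
Via Kestrel: 100% × 30% = 30%.
Via Rowan: 65% × 70% = 45.5%.
Via Solent → Rowan: 91% × 35% × 70% = 22.295%.
Total: 30% + 45.5% + 22.295% = 97.795%.
Rounded: 97.80%.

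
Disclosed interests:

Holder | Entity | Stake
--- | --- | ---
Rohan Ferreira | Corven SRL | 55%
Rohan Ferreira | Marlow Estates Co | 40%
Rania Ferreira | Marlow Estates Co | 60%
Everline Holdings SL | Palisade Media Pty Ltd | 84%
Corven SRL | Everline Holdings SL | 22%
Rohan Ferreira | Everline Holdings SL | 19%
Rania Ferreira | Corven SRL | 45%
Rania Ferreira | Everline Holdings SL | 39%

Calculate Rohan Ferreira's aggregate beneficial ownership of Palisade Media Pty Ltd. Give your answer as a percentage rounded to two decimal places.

Rohan reaches Palisade along 2 paths.
Via Everline: 19% × 84% = 15.96%.
Via Corven → Everline: 55% × 22% × 84% = 10.164%.
Total: 15.96% + 10.164% = 26.124%.
Rounded: 26.12%.

26.12%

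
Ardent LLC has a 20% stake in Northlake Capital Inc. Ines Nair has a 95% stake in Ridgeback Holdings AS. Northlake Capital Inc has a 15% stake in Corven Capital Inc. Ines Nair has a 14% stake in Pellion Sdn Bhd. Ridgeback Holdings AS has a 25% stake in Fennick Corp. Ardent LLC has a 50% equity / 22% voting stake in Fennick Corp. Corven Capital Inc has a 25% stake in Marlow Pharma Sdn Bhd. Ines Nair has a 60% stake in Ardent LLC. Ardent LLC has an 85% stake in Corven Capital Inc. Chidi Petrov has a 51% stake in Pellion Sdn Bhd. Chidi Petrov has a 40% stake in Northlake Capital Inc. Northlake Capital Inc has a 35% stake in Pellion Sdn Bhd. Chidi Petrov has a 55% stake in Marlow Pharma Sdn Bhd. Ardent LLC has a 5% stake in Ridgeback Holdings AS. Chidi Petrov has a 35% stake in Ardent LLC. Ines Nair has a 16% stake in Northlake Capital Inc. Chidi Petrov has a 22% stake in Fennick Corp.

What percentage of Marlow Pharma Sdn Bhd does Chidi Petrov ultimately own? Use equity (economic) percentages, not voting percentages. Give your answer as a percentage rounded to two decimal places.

Chidi reaches Marlow along 4 paths.
Direct stake: 55% = 55%.
Via Ardent → Corven: 35% × 85% × 25% = 7.4375%.
Via Northlake → Corven: 40% × 15% × 25% = 1.5%.
Via Ardent → Northlake → Corven: 35% × 20% × 15% × 25% = 0.2625%.
Total: 55% + 7.4375% + 1.5% + 0.2625% = 64.2%.
Rounded: 64.20%.

64.20%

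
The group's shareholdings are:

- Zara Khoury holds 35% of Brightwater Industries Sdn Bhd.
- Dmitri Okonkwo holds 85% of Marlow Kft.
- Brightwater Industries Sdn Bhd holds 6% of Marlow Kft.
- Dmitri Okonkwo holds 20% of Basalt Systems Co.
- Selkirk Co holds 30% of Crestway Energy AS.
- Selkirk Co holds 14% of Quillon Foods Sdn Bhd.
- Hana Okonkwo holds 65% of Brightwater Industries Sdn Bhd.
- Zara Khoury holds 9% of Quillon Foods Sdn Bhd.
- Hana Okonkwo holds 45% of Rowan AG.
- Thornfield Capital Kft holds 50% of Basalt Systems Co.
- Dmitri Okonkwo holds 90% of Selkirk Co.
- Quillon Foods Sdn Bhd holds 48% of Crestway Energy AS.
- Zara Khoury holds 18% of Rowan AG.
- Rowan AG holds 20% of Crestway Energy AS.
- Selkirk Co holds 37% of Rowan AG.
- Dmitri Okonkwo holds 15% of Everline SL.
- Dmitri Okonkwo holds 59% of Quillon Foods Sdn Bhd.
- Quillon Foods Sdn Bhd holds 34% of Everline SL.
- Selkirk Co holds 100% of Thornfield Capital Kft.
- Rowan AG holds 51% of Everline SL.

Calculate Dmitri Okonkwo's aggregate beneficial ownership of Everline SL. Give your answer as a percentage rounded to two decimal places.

56.33%

Dmitri reaches Everline along 4 paths.
Direct stake: 15% = 15%.
Via Quillon: 59% × 34% = 20.06%.
Via Selkirk → Quillon: 90% × 14% × 34% = 4.284%.
Via Selkirk → Rowan: 90% × 37% × 51% = 16.983%.
Total: 15% + 20.06% + 4.284% + 16.983% = 56.327%.
Rounded: 56.33%.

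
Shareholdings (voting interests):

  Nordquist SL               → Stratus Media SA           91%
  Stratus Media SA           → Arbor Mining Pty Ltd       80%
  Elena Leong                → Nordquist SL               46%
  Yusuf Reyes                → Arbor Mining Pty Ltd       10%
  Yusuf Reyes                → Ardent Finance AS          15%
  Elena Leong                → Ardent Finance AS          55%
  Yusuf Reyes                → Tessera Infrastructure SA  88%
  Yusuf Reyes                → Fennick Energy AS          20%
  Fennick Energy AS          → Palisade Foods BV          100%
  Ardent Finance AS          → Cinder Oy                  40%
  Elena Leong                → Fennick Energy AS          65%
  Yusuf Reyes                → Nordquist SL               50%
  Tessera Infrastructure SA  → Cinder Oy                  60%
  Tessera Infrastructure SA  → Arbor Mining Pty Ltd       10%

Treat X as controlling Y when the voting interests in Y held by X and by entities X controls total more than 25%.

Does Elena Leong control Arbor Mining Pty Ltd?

Yes

Elena holds 46% of Nordquist, so Elena controls Nordquist.
Nordquist holds 91% of Stratus, so Elena controls Stratus.
Stratus holds 80% of Arbor, so Elena controls Arbor.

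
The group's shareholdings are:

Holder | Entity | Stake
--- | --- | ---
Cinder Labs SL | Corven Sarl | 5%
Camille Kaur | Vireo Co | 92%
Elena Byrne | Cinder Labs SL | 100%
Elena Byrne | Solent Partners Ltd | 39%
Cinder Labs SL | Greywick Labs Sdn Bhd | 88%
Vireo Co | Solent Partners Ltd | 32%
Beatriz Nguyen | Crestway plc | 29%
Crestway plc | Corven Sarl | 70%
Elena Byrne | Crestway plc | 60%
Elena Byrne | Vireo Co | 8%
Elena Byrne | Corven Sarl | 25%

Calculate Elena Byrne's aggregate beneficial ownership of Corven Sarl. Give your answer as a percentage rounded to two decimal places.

72.00%

Elena reaches Corven along 3 paths.
Via Crestway: 60% × 70% = 42%.
Via Cinder: 100% × 5% = 5%.
Direct stake: 25% = 25%.
Total: 42% + 5% + 25% = 72%.
Rounded: 72.00%.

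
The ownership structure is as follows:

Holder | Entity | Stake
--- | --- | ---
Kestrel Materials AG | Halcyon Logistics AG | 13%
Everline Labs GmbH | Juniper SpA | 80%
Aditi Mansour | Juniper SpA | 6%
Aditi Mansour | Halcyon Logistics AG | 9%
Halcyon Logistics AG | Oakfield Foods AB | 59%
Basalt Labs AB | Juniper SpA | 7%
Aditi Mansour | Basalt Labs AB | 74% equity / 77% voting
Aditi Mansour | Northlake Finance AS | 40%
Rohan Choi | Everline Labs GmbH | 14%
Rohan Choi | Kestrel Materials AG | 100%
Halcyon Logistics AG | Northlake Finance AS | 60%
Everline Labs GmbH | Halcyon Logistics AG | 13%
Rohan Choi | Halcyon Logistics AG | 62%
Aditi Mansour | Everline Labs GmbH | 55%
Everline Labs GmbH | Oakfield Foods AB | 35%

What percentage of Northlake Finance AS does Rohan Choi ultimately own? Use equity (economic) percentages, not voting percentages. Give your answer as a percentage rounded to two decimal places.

46.09%

Rohan reaches Northlake along 3 paths.
Via Everline → Halcyon: 14% × 13% × 60% = 1.092%.
Via Halcyon: 62% × 60% = 37.2%.
Via Kestrel → Halcyon: 100% × 13% × 60% = 7.8%.
Total: 1.092% + 37.2% + 7.8% = 46.092%.
Rounded: 46.09%.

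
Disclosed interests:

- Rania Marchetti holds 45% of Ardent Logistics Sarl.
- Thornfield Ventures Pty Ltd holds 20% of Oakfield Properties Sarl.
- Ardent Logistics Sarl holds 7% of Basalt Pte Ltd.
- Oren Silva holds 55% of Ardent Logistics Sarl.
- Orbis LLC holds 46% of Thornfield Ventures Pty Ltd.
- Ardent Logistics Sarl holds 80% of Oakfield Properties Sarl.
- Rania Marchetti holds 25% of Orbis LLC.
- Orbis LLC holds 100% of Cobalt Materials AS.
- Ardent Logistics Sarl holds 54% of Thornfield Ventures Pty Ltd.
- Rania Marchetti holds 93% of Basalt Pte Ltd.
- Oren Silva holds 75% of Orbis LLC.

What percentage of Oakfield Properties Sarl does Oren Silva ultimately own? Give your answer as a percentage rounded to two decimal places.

56.84%

Oren reaches Oakfield along 3 paths.
Via Ardent: 55% × 80% = 44%.
Via Ardent → Thornfield: 55% × 54% × 20% = 5.94%.
Via Orbis → Thornfield: 75% × 46% × 20% = 6.9%.
Total: 44% + 5.94% + 6.9% = 56.84%.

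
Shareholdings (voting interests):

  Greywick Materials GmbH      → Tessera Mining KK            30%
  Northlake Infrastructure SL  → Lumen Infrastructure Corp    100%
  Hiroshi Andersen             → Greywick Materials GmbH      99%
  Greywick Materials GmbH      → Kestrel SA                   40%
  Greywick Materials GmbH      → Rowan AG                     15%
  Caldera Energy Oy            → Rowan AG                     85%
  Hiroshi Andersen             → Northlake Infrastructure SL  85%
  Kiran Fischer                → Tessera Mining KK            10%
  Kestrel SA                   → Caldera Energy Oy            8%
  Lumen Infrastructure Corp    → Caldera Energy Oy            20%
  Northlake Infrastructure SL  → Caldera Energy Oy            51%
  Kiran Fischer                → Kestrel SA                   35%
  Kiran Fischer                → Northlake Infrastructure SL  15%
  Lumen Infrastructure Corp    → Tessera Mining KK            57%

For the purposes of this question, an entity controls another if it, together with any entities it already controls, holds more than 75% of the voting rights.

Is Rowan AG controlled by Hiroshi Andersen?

No

Hiroshi holds 85% of Northlake, so Hiroshi controls Northlake.
Hiroshi holds 99% of Greywick, so Hiroshi controls Greywick.
Northlake holds 100% of Lumen, so Hiroshi controls Lumen.
Lumen and Greywick together hold 57% + 30% = 87% of Tessera, so Hiroshi controls Tessera.
In Rowan, Hiroshi's side holds only 15%, not > 75%.
So Hiroshi does not control Rowan.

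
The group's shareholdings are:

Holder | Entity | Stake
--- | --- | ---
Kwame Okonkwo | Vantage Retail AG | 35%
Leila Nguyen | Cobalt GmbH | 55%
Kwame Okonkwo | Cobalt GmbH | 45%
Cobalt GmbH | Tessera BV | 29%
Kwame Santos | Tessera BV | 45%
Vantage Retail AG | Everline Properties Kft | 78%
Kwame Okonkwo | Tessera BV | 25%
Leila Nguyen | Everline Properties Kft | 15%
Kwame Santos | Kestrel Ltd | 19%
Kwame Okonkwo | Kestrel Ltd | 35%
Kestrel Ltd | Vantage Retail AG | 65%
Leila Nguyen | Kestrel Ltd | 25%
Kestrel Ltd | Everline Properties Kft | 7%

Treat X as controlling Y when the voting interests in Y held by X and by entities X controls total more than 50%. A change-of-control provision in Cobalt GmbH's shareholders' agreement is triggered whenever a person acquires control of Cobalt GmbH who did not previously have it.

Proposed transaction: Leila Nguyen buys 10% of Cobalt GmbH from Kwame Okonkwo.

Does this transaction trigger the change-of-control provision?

No

The purchase adds only to Leila's holdings (Kwame Okonkwo's stake shrinks), so Leila is the only person who could newly come to control Cobalt.
Leila holds 55% of Cobalt, so Leila controls Cobalt.
So Leila already controls Cobalt before the transaction.
After the purchase, Leila's direct stake in Cobalt rises to 55% + 10% = 65%, and Kwame Okonkwo's stake falls to 35%.
Leila controlled Cobalt already, so this is not a new person acquiring control; every other person's position is unchanged or reduced.
No new person acquires control, so the clause is not triggered.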